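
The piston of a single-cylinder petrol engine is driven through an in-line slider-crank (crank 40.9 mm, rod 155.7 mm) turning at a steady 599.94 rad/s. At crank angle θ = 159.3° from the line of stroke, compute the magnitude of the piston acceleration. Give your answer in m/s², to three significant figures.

10800

ω = 599.9 rad/s
x(θ) = r cosθ + √(L² − r² sin²θ); with ω constant, a = ω²·d²x/dθ².
d²x/dθ² = −r cosθ − r²(cos2θ)/√u − r⁴ sin²2θ/(4u^{3/2}),  u = L² − r² sin²θ = 0.0240335 m².
Substituting r = 0.0409 m, L = 0.1557 m, θ = 159.3°: d²x/dθ² = +0.030084 m.
a = ω²·d²x/dθ² = (599.9)²·(+0.030084) = +10828 m/s²;  |a| = 10828 m/s².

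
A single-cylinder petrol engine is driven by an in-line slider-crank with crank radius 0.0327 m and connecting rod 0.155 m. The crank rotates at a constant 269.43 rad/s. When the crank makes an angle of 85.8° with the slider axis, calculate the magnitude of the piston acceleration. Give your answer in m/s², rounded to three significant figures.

ω = 269.4 rad/s
x(θ) = r cosθ + √(L² − r² sin²θ); with ω constant, a = ω²·d²x/dθ².
d²x/dθ² = −r cosθ − r²(cos2θ)/√u − r⁴ sin²2θ/(4u^{3/2}),  u = L² − r² sin²θ = 0.0229614 m².
Substituting r = 0.0327 m, L = 0.155 m, θ = 85.8°: d²x/dθ² = +0.0045843 m.
a = ω²·d²x/dθ² = (269.4)²·(+0.0045843) = +332.78 m/s²;  |a| = 332.78 m/s².

333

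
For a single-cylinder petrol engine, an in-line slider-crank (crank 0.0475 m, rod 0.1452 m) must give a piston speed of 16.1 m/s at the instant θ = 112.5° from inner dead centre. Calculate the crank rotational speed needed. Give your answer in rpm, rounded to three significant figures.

For an in-line slider-crank, |v_piston| = rω|sinθ|·[1 + r cosθ/√(L² − r² sin²θ)].
With r = 0.0475 m, L = 0.1452 m, θ = 112.5°: the bracketed kinematic factor |dx/dθ| = 0.038121 m.
ω = v/|dx/dθ| = 16.1/0.038121 = 422.34 rad/s.
N = 60ω/(2π) = 4033.1 rpm.

4030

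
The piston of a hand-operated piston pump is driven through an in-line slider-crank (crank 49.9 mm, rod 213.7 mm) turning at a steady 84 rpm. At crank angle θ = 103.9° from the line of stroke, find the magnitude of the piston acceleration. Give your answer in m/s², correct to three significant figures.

ω = 2π·84/60 = 8.796 rad/s
x(θ) = r cosθ + √(L² − r² sin²θ); with ω constant, a = ω²·d²x/dθ².
d²x/dθ² = −r cosθ − r²(cos2θ)/√u − r⁴ sin²2θ/(4u^{3/2}),  u = L² − r² sin²θ = 0.0433214 m².
Substituting r = 0.0499 m, L = 0.2137 m, θ = 103.9°: d²x/dθ² = +0.022532 m.
a = ω²·d²x/dθ² = (8.796)²·(+0.022532) = +1.7435 m/s²;  |a| = 1.7435 m/s².

1.74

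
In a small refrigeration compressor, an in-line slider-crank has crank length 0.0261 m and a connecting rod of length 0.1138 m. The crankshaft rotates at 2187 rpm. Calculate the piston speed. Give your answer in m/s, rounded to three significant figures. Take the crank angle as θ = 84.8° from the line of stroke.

6.08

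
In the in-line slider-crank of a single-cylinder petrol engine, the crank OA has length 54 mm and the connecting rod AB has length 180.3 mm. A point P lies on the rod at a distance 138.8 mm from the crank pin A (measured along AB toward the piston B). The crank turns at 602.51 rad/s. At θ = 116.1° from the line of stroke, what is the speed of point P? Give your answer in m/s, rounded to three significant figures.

ω = 602.5 rad/s.  Crank-pin speed |V_A| = rω = 32.536 m/s, perpendicular to OA.
Rod angle: sinφ = −(r/L) sinθ ⇒ φ = -15.602°; ω_rod = −rω cosθ/√(L²−r²sin²θ) = +82.425 rad/s.
V_P = V_A + ω_rod × AP, with AP = 0.1388 m along the rod.
Components: V_Px = −rω sinθ − a·ω_rod·sinφ = -26.141 m/s;  V_Py = rω cosθ + a·ω_rod·cosφ = -3.2946 m/s.
|V_P| = √(V_Px² + V_Py²) = 26.348 m/s.

26.3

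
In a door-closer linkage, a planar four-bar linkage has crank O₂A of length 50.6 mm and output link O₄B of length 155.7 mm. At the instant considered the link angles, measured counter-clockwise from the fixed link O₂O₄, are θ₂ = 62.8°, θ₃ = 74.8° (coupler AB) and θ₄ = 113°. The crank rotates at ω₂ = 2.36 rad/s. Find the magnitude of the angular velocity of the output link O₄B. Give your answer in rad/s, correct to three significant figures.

0.258

ω₂ = 2.36 rad/s
Differentiating the loop-closure r₂e^{iθ₂}+r₃e^{iθ₃}=r₁+r₄e^{iθ₄} gives r₂ω₂e^{iθ₂}+r₃ω₃e^{iθ₃}=r₄ω₄e^{iθ₄}.
Eliminating the other unknown: ω₄ = r₂ω₂ sin(θ₂−θ₃) / [r₄ sin(θ₄−θ₃)].
Numerator sine = -0.20791; denominator sine = +0.61841.
Result = 0.0506·2.36·(-0.20791) / (0.1557·(+0.61841)) = -0.25786 rad/s; magnitude 0.25786 rad/s.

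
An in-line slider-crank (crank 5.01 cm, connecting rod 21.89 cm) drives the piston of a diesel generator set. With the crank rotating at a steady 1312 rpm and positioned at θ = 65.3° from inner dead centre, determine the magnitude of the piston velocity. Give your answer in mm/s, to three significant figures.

ω = 2π·1312/60 = 137.4 rad/s
For an in-line slider-crank, x = r cosθ + √(L² − r² sin²θ), so v = −rω sinθ·[1 + r cosθ/√(L² − r² sin²θ)].
With r = 0.0501 m, L = 0.2189 m, θ = 65.3°: √(L² − r² sin²θ) = 0.21412 m.
v = −0.0501·137.4·0.90851·[1 + 0.0501·0.41787/0.21412] = -6.865 m/s.
|v| = 6.865 m/s = 6865 mm/s.

6870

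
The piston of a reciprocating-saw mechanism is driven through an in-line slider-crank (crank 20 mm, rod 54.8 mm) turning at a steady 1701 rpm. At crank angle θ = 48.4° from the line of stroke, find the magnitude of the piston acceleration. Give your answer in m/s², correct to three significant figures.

ω = 2π·1701/60 = 178.1 rad/s
x(θ) = r cosθ + √(L² − r² sin²θ); with ω constant, a = ω²·d²x/dθ².
d²x/dθ² = −r cosθ − r²(cos2θ)/√u − r⁴ sin²2θ/(4u^{3/2}),  u = L² − r² sin²θ = 0.00277936 m².
Substituting r = 0.02 m, L = 0.0548 m, θ = 48.4°: d²x/dθ² = -0.012649 m.
a = ω²·d²x/dθ² = (178.1)²·(-0.012649) = -401.36 m/s²;  |a| = 401.36 m/s².

401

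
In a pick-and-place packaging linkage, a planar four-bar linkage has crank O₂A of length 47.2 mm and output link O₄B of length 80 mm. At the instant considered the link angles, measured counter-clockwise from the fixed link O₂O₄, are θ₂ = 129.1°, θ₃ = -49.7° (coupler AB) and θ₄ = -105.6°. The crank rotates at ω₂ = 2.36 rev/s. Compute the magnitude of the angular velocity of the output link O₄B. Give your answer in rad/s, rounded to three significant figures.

ω₂ = 14.83 rad/s (from 2.36 rev/s).
Differentiating the loop-closure r₂e^{iθ₂}+r₃e^{iθ₃}=r₁+r₄e^{iθ₄} gives r₂ω₂e^{iθ₂}+r₃ω₃e^{iθ₃}=r₄ω₄e^{iθ₄}.
Eliminating the other unknown: ω₄ = r₂ω₂ sin(θ₂−θ₃) / [r₄ sin(θ₄−θ₃)].
Numerator sine = +0.02094; denominator sine = -0.82806.
Result = 0.0472·14.83·(+0.02094) / (0.08·(-0.82806)) = -0.22126 rad/s; magnitude 0.22126 rad/s.

0.221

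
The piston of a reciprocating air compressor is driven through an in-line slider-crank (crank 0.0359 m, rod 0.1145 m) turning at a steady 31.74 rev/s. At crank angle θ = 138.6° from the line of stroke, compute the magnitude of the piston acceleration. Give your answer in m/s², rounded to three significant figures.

1000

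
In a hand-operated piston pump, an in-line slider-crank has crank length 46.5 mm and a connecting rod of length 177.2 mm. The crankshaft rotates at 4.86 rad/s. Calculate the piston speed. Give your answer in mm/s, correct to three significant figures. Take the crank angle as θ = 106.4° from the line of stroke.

ω = 4.86 rad/s
For an in-line slider-crank, x = r cosθ + √(L² − r² sin²θ), so v = −rω sinθ·[1 + r cosθ/√(L² − r² sin²θ)].
With r = 0.0465 m, L = 0.1772 m, θ = 106.4°: √(L² − r² sin²θ) = 0.17149 m.
v = −0.0465·4.86·0.95931·[1 + 0.0465·-0.28234/0.17149] = -0.2002 m/s.
|v| = 0.2002 m/s = 200.2 mm/s.

200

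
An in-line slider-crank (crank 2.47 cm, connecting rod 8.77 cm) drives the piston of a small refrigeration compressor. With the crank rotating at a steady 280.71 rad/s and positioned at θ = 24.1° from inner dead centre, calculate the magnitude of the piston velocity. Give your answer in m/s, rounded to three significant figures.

ω = 280.7 rad/s
For an in-line slider-crank, x = r cosθ + √(L² − r² sin²θ), so v = −rω sinθ·[1 + r cosθ/√(L² − r² sin²θ)].
With r = 0.0247 m, L = 0.0877 m, θ = 24.1°: √(L² − r² sin²θ) = 0.087118 m.
v = −0.0247·280.7·0.40833·[1 + 0.0247·0.91283/0.087118] = -3.5639 m/s.
|v| = 3.5639 m/s.

3.56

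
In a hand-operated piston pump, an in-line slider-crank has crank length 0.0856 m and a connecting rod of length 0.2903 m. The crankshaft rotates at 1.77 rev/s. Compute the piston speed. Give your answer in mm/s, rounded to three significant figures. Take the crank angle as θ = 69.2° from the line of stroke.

987

ω = 2π·1.77 = 11.12 rad/s
For an in-line slider-crank, x = r cosθ + √(L² − r² sin²θ), so v = −rω sinθ·[1 + r cosθ/√(L² − r² sin²θ)].
With r = 0.0856 m, L = 0.2903 m, θ = 69.2°: √(L² − r² sin²θ) = 0.27905 m.
v = −0.0856·11.12·0.93483·[1 + 0.0856·0.35511/0.27905] = -0.98687 m/s.
|v| = 0.98687 m/s = 986.87 mm/s.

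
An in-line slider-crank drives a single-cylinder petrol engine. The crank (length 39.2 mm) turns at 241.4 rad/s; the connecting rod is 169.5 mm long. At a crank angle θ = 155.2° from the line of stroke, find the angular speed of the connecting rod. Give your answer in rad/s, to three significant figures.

50.9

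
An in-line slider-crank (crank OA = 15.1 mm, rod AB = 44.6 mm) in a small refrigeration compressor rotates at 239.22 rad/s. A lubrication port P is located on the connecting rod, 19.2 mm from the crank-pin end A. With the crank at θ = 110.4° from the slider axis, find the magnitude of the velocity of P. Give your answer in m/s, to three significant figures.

ω = 239.2 rad/s.  Crank-pin speed |V_A| = rω = 3.6122 m/s, perpendicular to OA.
Rod angle: sinφ = −(r/L) sinθ ⇒ φ = -18.502°; ω_rod = −rω cosθ/√(L²−r²sin²θ) = +29.77 rad/s.
V_P = V_A + ω_rod × AP, with AP = 0.0192 m along the rod.
Components: V_Px = −rω sinθ − a·ω_rod·sinφ = -3.2043 m/s;  V_Py = rω cosθ + a·ω_rod·cosφ = -0.71708 m/s.
|V_P| = √(V_Px² + V_Py²) = 3.2835 m/s.

3.28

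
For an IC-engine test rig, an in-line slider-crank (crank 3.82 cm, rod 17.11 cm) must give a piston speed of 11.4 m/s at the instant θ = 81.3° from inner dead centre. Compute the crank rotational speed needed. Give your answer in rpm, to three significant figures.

2790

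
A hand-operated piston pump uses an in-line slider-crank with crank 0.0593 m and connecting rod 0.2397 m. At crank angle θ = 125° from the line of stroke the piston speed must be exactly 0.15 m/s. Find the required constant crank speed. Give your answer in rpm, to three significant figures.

34.5

For an in-line slider-crank, |v_piston| = rω|sinθ|·[1 + r cosθ/√(L² − r² sin²θ)].
With r = 0.0593 m, L = 0.2397 m, θ = 125°: the bracketed kinematic factor |dx/dθ| = 0.041537 m.
ω = v/|dx/dθ| = 0.15/0.041537 = 3.6113 rad/s.
N = 60ω/(2π) = 34.485 rpm.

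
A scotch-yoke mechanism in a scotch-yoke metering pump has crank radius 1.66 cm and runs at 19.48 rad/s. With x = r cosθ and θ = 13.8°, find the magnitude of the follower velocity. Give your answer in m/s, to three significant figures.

ω = 19.48 rad/s
x = r cosθ ⇒ ẋ = −rω sinθ.
|v| = rω|sinθ| = 0.0166·19.48·|sin 13.8°| = 0.077134 m/s.

0.0771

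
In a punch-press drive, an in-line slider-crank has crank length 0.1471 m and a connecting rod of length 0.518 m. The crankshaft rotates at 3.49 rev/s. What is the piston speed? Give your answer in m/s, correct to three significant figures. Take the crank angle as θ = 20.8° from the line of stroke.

ω = 2π·3.49 = 21.93 rad/s
For an in-line slider-crank, x = r cosθ + √(L² − r² sin²θ), so v = −rω sinθ·[1 + r cosθ/√(L² − r² sin²θ)].
With r = 0.1471 m, L = 0.518 m, θ = 20.8°: √(L² − r² sin²θ) = 0.51536 m.
v = −0.1471·21.93·0.35511·[1 + 0.1471·0.93483/0.51536] = -1.4511 m/s.
|v| = 1.4511 m/s.

1.45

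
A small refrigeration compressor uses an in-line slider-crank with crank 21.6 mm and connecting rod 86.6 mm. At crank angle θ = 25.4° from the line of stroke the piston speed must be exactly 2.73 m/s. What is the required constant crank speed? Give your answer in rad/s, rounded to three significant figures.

240

For an in-line slider-crank, |v_piston| = rω|sinθ|·[1 + r cosθ/√(L² − r² sin²θ)].
With r = 0.0216 m, L = 0.0866 m, θ = 25.4°: the bracketed kinematic factor |dx/dθ| = 0.011365 m.
ω = v/|dx/dθ| = 2.73/0.011365 = 240.22 rad/s.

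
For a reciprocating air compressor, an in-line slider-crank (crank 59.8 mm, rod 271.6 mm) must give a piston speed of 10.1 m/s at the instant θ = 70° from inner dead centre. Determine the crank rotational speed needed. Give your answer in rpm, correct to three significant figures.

For an in-line slider-crank, |v_piston| = rω|sinθ|·[1 + r cosθ/√(L² − r² sin²θ)].
With r = 0.0598 m, L = 0.2716 m, θ = 70°: the bracketed kinematic factor |dx/dθ| = 0.060519 m.
ω = v/|dx/dθ| = 10.1/0.060519 = 166.89 rad/s.
N = 60ω/(2π) = 1593.7 rpm.

1590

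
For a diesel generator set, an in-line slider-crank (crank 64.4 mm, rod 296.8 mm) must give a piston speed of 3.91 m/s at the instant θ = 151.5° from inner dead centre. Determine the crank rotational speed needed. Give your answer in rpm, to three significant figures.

For an in-line slider-crank, |v_piston| = rω|sinθ|·[1 + r cosθ/√(L² − r² sin²θ)].
With r = 0.0644 m, L = 0.2968 m, θ = 151.5°: the bracketed kinematic factor |dx/dθ| = 0.024838 m.
ω = v/|dx/dθ| = 3.91/0.024838 = 157.42 rad/s.
N = 60ω/(2π) = 1503.3 rpm.

1500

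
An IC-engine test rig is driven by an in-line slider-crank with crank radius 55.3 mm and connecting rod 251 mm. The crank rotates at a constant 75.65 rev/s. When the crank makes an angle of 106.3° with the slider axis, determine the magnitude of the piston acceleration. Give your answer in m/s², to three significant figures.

5870

ω = 2π·75.7 = 475.3 rad/s
x(θ) = r cosθ + √(L² − r² sin²θ); with ω constant, a = ω²·d²x/dθ².
d²x/dθ² = −r cosθ − r²(cos2θ)/√u − r⁴ sin²2θ/(4u^{3/2}),  u = L² − r² sin²θ = 0.0601838 m².
Substituting r = 0.0553 m, L = 0.251 m, θ = 106.3°: d²x/dθ² = +0.025977 m.
a = ω²·d²x/dθ² = (475.3)²·(+0.025977) = +5868.9 m/s²;  |a| = 5868.9 m/s².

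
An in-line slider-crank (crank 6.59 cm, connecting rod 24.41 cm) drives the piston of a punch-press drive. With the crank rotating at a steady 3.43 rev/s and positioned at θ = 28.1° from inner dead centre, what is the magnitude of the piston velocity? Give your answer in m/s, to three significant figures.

0.830

ω = 2π·3.43 = 21.55 rad/s
For an in-line slider-crank, x = r cosθ + √(L² − r² sin²θ), so v = −rω sinθ·[1 + r cosθ/√(L² − r² sin²θ)].
With r = 0.0659 m, L = 0.2441 m, θ = 28.1°: √(L² − r² sin²θ) = 0.24212 m.
v = −0.0659·21.55·0.47101·[1 + 0.0659·0.88213/0.24212] = -0.82956 m/s.
|v| = 0.82956 m/s.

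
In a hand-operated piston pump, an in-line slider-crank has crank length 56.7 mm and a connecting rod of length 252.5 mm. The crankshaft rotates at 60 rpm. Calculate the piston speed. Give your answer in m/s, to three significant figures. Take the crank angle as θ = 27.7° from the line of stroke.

0.199

ω = 2π·60/60 = 6.283 rad/s
For an in-line slider-crank, x = r cosθ + √(L² − r² sin²θ), so v = −rω sinθ·[1 + r cosθ/√(L² − r² sin²θ)].
With r = 0.0567 m, L = 0.2525 m, θ = 27.7°: √(L² − r² sin²θ) = 0.25112 m.
v = −0.0567·6.283·0.46484·[1 + 0.0567·0.88539/0.25112] = -0.19871 m/s.
|v| = 0.19871 m/s.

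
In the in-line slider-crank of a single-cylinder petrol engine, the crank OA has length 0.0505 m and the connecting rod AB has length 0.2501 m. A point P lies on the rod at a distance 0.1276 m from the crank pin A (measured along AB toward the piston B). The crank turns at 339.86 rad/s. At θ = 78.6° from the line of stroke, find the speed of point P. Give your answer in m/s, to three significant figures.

17.3

ω = 339.9 rad/s.  Crank-pin speed |V_A| = rω = 17.163 m/s, perpendicular to OA.
Rod angle: sinφ = −(r/L) sinθ ⇒ φ = -11.416°; ω_rod = −rω cosθ/√(L²−r²sin²θ) = -13.838 rad/s.
V_P = V_A + ω_rod × AP, with AP = 0.1276 m along the rod.
Components: V_Px = −rω sinθ − a·ω_rod·sinφ = -17.174 m/s;  V_Py = rω cosθ + a·ω_rod·cosφ = +1.6616 m/s.
|V_P| = √(V_Px² + V_Py²) = 17.254 m/s.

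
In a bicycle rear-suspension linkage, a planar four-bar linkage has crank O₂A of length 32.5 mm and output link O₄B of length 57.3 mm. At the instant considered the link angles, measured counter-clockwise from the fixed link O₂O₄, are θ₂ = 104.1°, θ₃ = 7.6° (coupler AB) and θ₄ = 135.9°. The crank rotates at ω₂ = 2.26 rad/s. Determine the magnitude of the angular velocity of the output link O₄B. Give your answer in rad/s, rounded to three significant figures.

ω₂ = 2.26 rad/s
Differentiating the loop-closure r₂e^{iθ₂}+r₃e^{iθ₃}=r₁+r₄e^{iθ₄} gives r₂ω₂e^{iθ₂}+r₃ω₃e^{iθ₃}=r₄ω₄e^{iθ₄}.
Eliminating the other unknown: ω₄ = r₂ω₂ sin(θ₂−θ₃) / [r₄ sin(θ₄−θ₃)].
Numerator sine = +0.99357; denominator sine = +0.78478.
Result = 0.0325·2.26·(+0.99357) / (0.0573·(+0.78478)) = +1.6229 rad/s; magnitude 1.6229 rad/s.

1.62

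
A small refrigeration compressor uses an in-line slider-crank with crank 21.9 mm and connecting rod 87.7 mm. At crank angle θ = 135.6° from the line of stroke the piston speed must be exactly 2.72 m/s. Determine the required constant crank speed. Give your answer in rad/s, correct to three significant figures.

For an in-line slider-crank, |v_piston| = rω|sinθ|·[1 + r cosθ/√(L² − r² sin²θ)].
With r = 0.0219 m, L = 0.0877 m, θ = 135.6°: the bracketed kinematic factor |dx/dθ| = 0.012546 m.
ω = v/|dx/dθ| = 2.72/0.012546 = 216.8 rad/s.

217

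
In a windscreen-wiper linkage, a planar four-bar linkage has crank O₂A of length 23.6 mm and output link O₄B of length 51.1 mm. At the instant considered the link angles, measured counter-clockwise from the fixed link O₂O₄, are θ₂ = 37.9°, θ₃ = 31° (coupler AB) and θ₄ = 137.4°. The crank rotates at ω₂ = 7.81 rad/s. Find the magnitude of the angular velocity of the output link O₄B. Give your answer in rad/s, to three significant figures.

ω₂ = 7.81 rad/s
Differentiating the loop-closure r₂e^{iθ₂}+r₃e^{iθ₃}=r₁+r₄e^{iθ₄} gives r₂ω₂e^{iθ₂}+r₃ω₃e^{iθ₃}=r₄ω₄e^{iθ₄}.
Eliminating the other unknown: ω₄ = r₂ω₂ sin(θ₂−θ₃) / [r₄ sin(θ₄−θ₃)].
Numerator sine = +0.12014; denominator sine = +0.95931.
Result = 0.0236·7.81·(+0.12014) / (0.0511·(+0.95931)) = +0.45171 rad/s; magnitude 0.45171 rad/s.

0.452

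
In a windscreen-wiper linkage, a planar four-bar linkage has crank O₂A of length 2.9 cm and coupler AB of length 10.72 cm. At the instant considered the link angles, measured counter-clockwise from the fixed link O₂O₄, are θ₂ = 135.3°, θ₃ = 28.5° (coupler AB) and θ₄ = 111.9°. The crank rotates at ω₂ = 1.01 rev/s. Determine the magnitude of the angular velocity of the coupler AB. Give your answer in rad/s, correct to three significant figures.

ω₂ = 6.346 rad/s (from 1.01 rev/s).
Differentiating the loop-closure r₂e^{iθ₂}+r₃e^{iθ₃}=r₁+r₄e^{iθ₄} gives r₂ω₂e^{iθ₂}+r₃ω₃e^{iθ₃}=r₄ω₄e^{iθ₄}.
Eliminating the other unknown: ω₃ = r₂ω₂ sin(θ₄−θ₂) / [r₃ sin(θ₃−θ₄)].
Numerator sine = -0.39715; denominator sine = -0.99337.
Result = 0.029·6.346·(-0.39715) / (0.1072·(-0.99337)) = +0.68635 rad/s; magnitude 0.68635 rad/s.

0.686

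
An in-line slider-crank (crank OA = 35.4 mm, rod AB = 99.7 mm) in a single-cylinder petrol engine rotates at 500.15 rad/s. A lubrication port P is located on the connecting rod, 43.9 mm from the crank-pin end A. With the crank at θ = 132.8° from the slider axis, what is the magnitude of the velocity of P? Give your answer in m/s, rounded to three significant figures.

ω = 500.1 rad/s.  Crank-pin speed |V_A| = rω = 17.705 m/s, perpendicular to OA.
Rod angle: sinφ = −(r/L) sinθ ⇒ φ = -15.101°; ω_rod = −rω cosθ/√(L²−r²sin²θ) = +124.97 rad/s.
V_P = V_A + ω_rod × AP, with AP = 0.0439 m along the rod.
Components: V_Px = −rω sinθ − a·ω_rod·sinφ = -11.562 m/s;  V_Py = rω cosθ + a·ω_rod·cosφ = -6.7328 m/s.
|V_P| = √(V_Px² + V_Py²) = 13.379 m/s.

13.4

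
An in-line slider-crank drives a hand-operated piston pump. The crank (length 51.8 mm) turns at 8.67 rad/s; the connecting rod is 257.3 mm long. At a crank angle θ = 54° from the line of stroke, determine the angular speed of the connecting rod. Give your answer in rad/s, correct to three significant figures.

1.04

ω = 8.67 rad/s
The rod makes angle φ with the slider axis where L sinφ = r sinθ; differentiating, L cosφ·φ̇ = r ω cosθ.
L cosφ = √(L² − r² sin²θ) = 0.25386 m.
|ω_rod| = r ω |cosθ| / √(L² − r² sin²θ) = 0.0518·8.67·0.58779/0.25386 = 1.0398 rad/s.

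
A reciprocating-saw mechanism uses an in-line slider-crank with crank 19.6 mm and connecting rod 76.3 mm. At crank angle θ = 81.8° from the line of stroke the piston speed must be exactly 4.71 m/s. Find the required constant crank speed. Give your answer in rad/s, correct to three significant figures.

For an in-line slider-crank, |v_piston| = rω|sinθ|·[1 + r cosθ/√(L² − r² sin²θ)].
With r = 0.0196 m, L = 0.0763 m, θ = 81.8°: the bracketed kinematic factor |dx/dθ| = 0.020135 m.
ω = v/|dx/dθ| = 4.71/0.020135 = 233.93 rad/s.

234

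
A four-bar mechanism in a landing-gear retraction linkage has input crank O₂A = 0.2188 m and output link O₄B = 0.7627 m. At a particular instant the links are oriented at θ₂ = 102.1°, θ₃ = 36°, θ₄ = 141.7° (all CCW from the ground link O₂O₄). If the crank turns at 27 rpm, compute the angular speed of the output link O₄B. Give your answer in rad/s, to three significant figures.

ω₂ = 2.827 rad/s (from 27 rpm).
Differentiating the loop-closure r₂e^{iθ₂}+r₃e^{iθ₃}=r₁+r₄e^{iθ₄} gives r₂ω₂e^{iθ₂}+r₃ω₃e^{iθ₃}=r₄ω₄e^{iθ₄}.
Eliminating the other unknown: ω₄ = r₂ω₂ sin(θ₂−θ₃) / [r₄ sin(θ₄−θ₃)].
Numerator sine = +0.91425; denominator sine = +0.96269.
Result = 0.2188·2.827·(+0.91425) / (0.7627·(+0.96269)) = +0.77031 rad/s; magnitude 0.77031 rad/s.

0.770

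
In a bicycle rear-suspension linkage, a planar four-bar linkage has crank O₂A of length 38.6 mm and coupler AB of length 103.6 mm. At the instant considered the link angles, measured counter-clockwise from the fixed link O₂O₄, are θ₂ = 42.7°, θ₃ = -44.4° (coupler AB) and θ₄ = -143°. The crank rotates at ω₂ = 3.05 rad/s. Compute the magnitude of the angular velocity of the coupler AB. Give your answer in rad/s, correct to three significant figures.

ω₂ = 3.05 rad/s
Differentiating the loop-closure r₂e^{iθ₂}+r₃e^{iθ₃}=r₁+r₄e^{iθ₄} gives r₂ω₂e^{iθ₂}+r₃ω₃e^{iθ₃}=r₄ω₄e^{iθ₄}.
Eliminating the other unknown: ω₃ = r₂ω₂ sin(θ₄−θ₂) / [r₃ sin(θ₃−θ₄)].
Numerator sine = +0.09932; denominator sine = +0.98876.
Result = 0.0386·3.05·(+0.09932) / (0.1036·(+0.98876)) = +0.11415 rad/s; magnitude 0.11415 rad/s.

0.114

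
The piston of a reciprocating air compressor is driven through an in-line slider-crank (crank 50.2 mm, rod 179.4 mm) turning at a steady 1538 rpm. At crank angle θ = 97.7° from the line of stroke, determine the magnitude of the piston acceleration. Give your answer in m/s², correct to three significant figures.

540

ω = 2π·1538/60 = 161.1 rad/s
x(θ) = r cosθ + √(L² − r² sin²θ); with ω constant, a = ω²·d²x/dθ².
d²x/dθ² = −r cosθ − r²(cos2θ)/√u − r⁴ sin²2θ/(4u^{3/2}),  u = L² − r² sin²θ = 0.0297096 m².
Substituting r = 0.0502 m, L = 0.1794 m, θ = 97.7°: d²x/dθ² = +0.0208 m.
a = ω²·d²x/dθ² = (161.1)²·(+0.0208) = +539.54 m/s²;  |a| = 539.54 m/s².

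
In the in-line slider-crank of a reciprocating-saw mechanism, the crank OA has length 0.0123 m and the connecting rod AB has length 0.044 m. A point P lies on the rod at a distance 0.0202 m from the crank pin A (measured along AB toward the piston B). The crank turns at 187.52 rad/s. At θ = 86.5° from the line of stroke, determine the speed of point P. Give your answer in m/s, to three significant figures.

ω = 187.5 rad/s.  Crank-pin speed |V_A| = rω = 2.3065 m/s, perpendicular to OA.
Rod angle: sinφ = −(r/L) sinθ ⇒ φ = -16.202°; ω_rod = −rω cosθ/√(L²−r²sin²θ) = -3.3325 rad/s.
V_P = V_A + ω_rod × AP, with AP = 0.0202 m along the rod.
Components: V_Px = −rω sinθ − a·ω_rod·sinφ = -2.321 m/s;  V_Py = rω cosθ + a·ω_rod·cosφ = +0.076164 m/s.
|V_P| = √(V_Px² + V_Py²) = 2.3222 m/s.

2.32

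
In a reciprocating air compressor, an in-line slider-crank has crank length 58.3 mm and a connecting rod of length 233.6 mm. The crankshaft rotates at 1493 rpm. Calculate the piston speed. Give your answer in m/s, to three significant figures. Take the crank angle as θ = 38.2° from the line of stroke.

6.76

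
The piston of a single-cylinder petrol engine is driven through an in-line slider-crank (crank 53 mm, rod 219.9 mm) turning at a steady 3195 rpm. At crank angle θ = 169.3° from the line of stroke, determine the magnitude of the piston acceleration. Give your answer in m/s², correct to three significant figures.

ω = 2π·3195/60 = 334.6 rad/s
x(θ) = r cosθ + √(L² − r² sin²θ); with ω constant, a = ω²·d²x/dθ².
d²x/dθ² = −r cosθ − r²(cos2θ)/√u − r⁴ sin²2θ/(4u^{3/2}),  u = L² − r² sin²θ = 0.0482592 m².
Substituting r = 0.053 m, L = 0.2199 m, θ = 169.3°: d²x/dθ² = +0.040148 m.
a = ω²·d²x/dθ² = (334.6)²·(+0.040148) = +4494.4 m/s²;  |a| = 4494.4 m/s².

4490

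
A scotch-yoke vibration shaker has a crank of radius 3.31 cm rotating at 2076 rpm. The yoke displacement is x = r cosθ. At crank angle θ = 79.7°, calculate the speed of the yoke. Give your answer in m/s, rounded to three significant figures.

7.08

ω = 217.4 rad/s (from 2076 rpm).
x = r cosθ ⇒ ẋ = −rω sinθ.
|v| = rω|sinθ| = 0.0331·217.4·|sin 79.7°| = 7.0799 m/s.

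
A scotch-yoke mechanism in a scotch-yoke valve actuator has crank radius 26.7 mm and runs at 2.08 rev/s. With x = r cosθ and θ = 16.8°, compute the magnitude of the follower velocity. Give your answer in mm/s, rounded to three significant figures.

101

ω = 13.07 rad/s (from 2.08 rev/s).
x = r cosθ ⇒ ẋ = −rω sinθ.
|v| = rω|sinθ| = 0.0267·13.07·|sin 16.8°| = 0.10086 m/s = 100.86 mm/s.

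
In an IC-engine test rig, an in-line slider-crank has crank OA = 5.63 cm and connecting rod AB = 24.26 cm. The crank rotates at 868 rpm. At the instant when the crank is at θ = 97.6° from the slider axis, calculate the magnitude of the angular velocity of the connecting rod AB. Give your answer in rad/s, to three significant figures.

2.87

ω = 90.9 rad/s (converted from 868 rpm).
The rod makes angle φ with the slider axis where L sinφ = r sinθ; differentiating, L cosφ·φ̇ = r ω cosθ.
L cosφ = √(L² − r² sin²θ) = 0.23609 m.
|ω_rod| = r ω |cosθ| / √(L² − r² sin²θ) = 0.0563·90.9·0.13226/0.23609 = 2.8667 rad/s.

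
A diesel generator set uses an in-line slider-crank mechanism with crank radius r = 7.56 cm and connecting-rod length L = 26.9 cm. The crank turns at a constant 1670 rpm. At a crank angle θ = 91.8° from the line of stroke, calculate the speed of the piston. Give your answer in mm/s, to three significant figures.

ω = 2π·1670/60 = 174.9 rad/s
For an in-line slider-crank, x = r cosθ + √(L² − r² sin²θ), so v = −rω sinθ·[1 + r cosθ/√(L² − r² sin²θ)].
With r = 0.0756 m, L = 0.269 m, θ = 91.8°: √(L² − r² sin²θ) = 0.25817 m.
v = −0.0756·174.9·0.99951·[1 + 0.0756·-0.03141/0.25817] = -13.093 m/s.
|v| = 13.093 m/s = 13093 mm/s.

13100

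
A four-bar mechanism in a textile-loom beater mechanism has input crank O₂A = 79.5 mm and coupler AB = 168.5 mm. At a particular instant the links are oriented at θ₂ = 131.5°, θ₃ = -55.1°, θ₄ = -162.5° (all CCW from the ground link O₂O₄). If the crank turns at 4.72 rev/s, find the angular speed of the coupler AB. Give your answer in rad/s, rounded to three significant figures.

ω₂ = 29.66 rad/s (from 4.72 rev/s).
Differentiating the loop-closure r₂e^{iθ₂}+r₃e^{iθ₃}=r₁+r₄e^{iθ₄} gives r₂ω₂e^{iθ₂}+r₃ω₃e^{iθ₃}=r₄ω₄e^{iθ₄}.
Eliminating the other unknown: ω₃ = r₂ω₂ sin(θ₄−θ₂) / [r₃ sin(θ₃−θ₄)].
Numerator sine = +0.91355; denominator sine = +0.95424.
Result = 0.0795·29.66·(+0.91355) / (0.1685·(+0.95424)) = +13.396 rad/s; magnitude 13.396 rad/s.

13.4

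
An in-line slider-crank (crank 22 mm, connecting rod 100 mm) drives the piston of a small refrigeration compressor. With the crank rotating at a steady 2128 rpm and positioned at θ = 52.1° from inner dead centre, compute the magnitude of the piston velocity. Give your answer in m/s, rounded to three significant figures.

4.40

ω = 2π·2128/60 = 222.8 rad/s
For an in-line slider-crank, x = r cosθ + √(L² − r² sin²θ), so v = −rω sinθ·[1 + r cosθ/√(L² − r² sin²θ)].
With r = 0.022 m, L = 0.1 m, θ = 52.1°: √(L² − r² sin²θ) = 0.098482 m.
v = −0.022·222.8·0.78908·[1 + 0.022·0.61429/0.098482] = -4.3994 m/s.
|v| = 4.3994 m/s.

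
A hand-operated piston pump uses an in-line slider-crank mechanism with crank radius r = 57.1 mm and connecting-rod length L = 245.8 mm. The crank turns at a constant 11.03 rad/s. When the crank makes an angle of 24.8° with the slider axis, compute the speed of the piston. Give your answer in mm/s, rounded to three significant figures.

320

ω = 11.03 rad/s
For an in-line slider-crank, x = r cosθ + √(L² − r² sin²θ), so v = −rω sinθ·[1 + r cosθ/√(L² − r² sin²θ)].
With r = 0.0571 m, L = 0.2458 m, θ = 24.8°: √(L² − r² sin²θ) = 0.24463 m.
v = −0.0571·11.03·0.41945·[1 + 0.0571·0.90778/0.24463] = -0.32015 m/s.
|v| = 0.32015 m/s = 320.15 mm/s.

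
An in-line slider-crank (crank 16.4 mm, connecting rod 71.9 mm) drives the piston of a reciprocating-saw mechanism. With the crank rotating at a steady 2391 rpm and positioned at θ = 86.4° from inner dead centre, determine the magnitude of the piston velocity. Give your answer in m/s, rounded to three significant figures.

4.16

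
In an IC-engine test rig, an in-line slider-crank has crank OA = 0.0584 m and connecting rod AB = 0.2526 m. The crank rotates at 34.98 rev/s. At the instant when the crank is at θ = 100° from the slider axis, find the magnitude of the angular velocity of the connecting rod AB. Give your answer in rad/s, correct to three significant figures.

9.06

ω = 219.8 rad/s (converted from 34.98 rev/s).
The rod makes angle φ with the slider axis where L sinφ = r sinθ; differentiating, L cosφ·φ̇ = r ω cosθ.
L cosφ = √(L² − r² sin²θ) = 0.24597 m.
|ω_rod| = r ω |cosθ| / √(L² − r² sin²θ) = 0.0584·219.8·0.17365/0.24597 = 9.0617 rad/s.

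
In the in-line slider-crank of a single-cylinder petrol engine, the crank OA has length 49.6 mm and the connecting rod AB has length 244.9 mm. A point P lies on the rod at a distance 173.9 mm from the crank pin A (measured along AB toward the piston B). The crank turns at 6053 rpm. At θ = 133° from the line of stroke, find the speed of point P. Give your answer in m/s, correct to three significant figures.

21.6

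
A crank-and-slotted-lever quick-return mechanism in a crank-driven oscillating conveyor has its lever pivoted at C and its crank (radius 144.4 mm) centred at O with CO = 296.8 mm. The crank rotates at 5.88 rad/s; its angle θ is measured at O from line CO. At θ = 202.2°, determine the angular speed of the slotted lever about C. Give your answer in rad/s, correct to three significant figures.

3.74

ω = 5.88 rad/s
Crank pin A relative to C: A = (d + r cosθ, r sinθ); lever angle φ = atan2(r sinθ, d + r cosθ).
Differentiating tanφ: φ̇ = rω(d cosθ + r)/(d² + r² + 2dr cosθ).
d² + r² + 2dr cosθ = |CA|² = 0.0295798 m²;  d cosθ + r = -0.1304 m.
|ω_lever| = |0.1444·5.88·-0.1304| / 0.0295798 = 3.743 rad/s.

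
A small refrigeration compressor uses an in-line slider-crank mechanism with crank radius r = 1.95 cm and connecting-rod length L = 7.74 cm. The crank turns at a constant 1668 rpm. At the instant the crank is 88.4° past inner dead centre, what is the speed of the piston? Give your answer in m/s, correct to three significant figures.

3.43

ω = 2π·1668/60 = 174.7 rad/s
For an in-line slider-crank, x = r cosθ + √(L² − r² sin²θ), so v = −rω sinθ·[1 + r cosθ/√(L² − r² sin²θ)].
With r = 0.0195 m, L = 0.0774 m, θ = 88.4°: √(L² − r² sin²θ) = 0.074905 m.
v = −0.0195·174.7·0.99961·[1 + 0.0195·0.02792/0.074905] = -3.4295 m/s.
|v| = 3.4295 m/s.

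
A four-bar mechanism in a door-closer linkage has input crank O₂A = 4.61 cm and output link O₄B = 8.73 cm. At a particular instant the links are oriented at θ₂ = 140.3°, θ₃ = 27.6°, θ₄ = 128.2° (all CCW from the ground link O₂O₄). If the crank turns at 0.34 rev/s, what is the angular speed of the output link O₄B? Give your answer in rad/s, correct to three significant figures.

1.06

ω₂ = 2.136 rad/s (from 0.34 rev/s).
Differentiating the loop-closure r₂e^{iθ₂}+r₃e^{iθ₃}=r₁+r₄e^{iθ₄} gives r₂ω₂e^{iθ₂}+r₃ω₃e^{iθ₃}=r₄ω₄e^{iθ₄}.
Eliminating the other unknown: ω₄ = r₂ω₂ sin(θ₂−θ₃) / [r₄ sin(θ₄−θ₃)].
Numerator sine = +0.92254; denominator sine = +0.98294.
Result = 0.0461·2.136·(+0.92254) / (0.0873·(+0.98294)) = +1.0588 rad/s; magnitude 1.0588 rad/s.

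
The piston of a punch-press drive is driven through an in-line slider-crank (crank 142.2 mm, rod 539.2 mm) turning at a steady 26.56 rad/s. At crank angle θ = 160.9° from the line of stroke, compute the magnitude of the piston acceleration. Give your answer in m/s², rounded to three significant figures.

ω = 26.56 rad/s
x(θ) = r cosθ + √(L² − r² sin²θ); with ω constant, a = ω²·d²x/dθ².
d²x/dθ² = −r cosθ − r²(cos2θ)/√u − r⁴ sin²2θ/(4u^{3/2}),  u = L² − r² sin²θ = 0.288572 m².
Substituting r = 0.1422 m, L = 0.5392 m, θ = 160.9°: d²x/dθ² = +0.10454 m.
a = ω²·d²x/dθ² = (26.56)²·(+0.10454) = +73.745 m/s²;  |a| = 73.745 m/s².

73.7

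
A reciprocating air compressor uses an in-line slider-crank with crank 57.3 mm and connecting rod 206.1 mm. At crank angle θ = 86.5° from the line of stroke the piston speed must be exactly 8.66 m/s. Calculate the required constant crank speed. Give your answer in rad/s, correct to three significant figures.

For an in-line slider-crank, |v_piston| = rω|sinθ|·[1 + r cosθ/√(L² − r² sin²θ)].
With r = 0.0573 m, L = 0.2061 m, θ = 86.5°: the bracketed kinematic factor |dx/dθ| = 0.058204 m.
ω = v/|dx/dθ| = 8.66/0.058204 = 148.79 rad/s.

149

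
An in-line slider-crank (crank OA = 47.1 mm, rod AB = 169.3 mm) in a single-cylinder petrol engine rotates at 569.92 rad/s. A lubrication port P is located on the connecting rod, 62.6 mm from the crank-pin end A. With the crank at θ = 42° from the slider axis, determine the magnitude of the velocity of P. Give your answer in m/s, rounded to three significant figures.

23.1

ω = 569.9 rad/s.  Crank-pin speed |V_A| = rω = 26.843 m/s, perpendicular to OA.
Rod angle: sinφ = −(r/L) sinθ ⇒ φ = -10.728°; ω_rod = −rω cosθ/√(L²−r²sin²θ) = -119.93 rad/s.
V_P = V_A + ω_rod × AP, with AP = 0.0626 m along the rod.
Components: V_Px = −rω sinθ − a·ω_rod·sinφ = -19.359 m/s;  V_Py = rω cosθ + a·ω_rod·cosφ = +12.572 m/s.
|V_P| = √(V_Px² + V_Py²) = 23.083 m/s.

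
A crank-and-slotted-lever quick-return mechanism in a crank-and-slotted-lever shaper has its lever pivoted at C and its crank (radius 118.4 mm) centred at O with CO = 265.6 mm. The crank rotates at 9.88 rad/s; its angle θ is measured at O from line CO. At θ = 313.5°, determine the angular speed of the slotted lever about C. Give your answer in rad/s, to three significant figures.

ω = 9.88 rad/s
Crank pin A relative to C: A = (d + r cosθ, r sinθ); lever angle φ = atan2(r sinθ, d + r cosθ).
Differentiating tanφ: φ̇ = rω(d cosθ + r)/(d² + r² + 2dr cosθ).
d² + r² + 2dr cosθ = |CA|² = 0.127855 m²;  d cosθ + r = +0.30123 m.
|ω_lever| = |0.1184·9.88·+0.30123| / 0.127855 = 2.756 rad/s.

2.76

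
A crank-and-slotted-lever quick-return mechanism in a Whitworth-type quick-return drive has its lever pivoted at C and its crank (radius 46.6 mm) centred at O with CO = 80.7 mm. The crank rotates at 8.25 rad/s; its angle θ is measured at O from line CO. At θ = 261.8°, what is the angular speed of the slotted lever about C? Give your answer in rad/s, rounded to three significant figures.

ω = 8.25 rad/s
Crank pin A relative to C: A = (d + r cosθ, r sinθ); lever angle φ = atan2(r sinθ, d + r cosθ).
Differentiating tanφ: φ̇ = rω(d cosθ + r)/(d² + r² + 2dr cosθ).
d² + r² + 2dr cosθ = |CA|² = 0.0076113 m²;  d cosθ + r = +0.03509 m.
|ω_lever| = |0.0466·8.25·+0.03509| / 0.0076113 = 1.7724 rad/s.

1.77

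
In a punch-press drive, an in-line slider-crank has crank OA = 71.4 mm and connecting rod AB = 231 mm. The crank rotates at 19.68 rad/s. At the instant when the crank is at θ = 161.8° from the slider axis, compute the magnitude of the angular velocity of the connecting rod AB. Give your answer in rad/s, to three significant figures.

5.81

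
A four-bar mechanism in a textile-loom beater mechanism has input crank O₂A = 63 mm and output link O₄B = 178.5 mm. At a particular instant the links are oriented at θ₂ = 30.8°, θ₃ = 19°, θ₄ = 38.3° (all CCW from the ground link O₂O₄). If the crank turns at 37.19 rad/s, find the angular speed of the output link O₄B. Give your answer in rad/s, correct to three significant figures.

ω₂ = 37.19 rad/s
Differentiating the loop-closure r₂e^{iθ₂}+r₃e^{iθ₃}=r₁+r₄e^{iθ₄} gives r₂ω₂e^{iθ₂}+r₃ω₃e^{iθ₃}=r₄ω₄e^{iθ₄}.
Eliminating the other unknown: ω₄ = r₂ω₂ sin(θ₂−θ₃) / [r₄ sin(θ₄−θ₃)].
Numerator sine = +0.20450; denominator sine = +0.33051.
Result = 0.063·37.19·(+0.20450) / (0.1785·(+0.33051)) = +8.1213 rad/s; magnitude 8.1213 rad/s.

8.12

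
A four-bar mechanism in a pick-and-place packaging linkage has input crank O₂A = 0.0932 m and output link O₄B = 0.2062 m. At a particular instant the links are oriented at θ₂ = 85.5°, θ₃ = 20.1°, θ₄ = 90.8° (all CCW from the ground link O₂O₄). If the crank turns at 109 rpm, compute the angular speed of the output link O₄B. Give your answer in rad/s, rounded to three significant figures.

4.97

ω₂ = 11.41 rad/s (from 109 rpm).
Differentiating the loop-closure r₂e^{iθ₂}+r₃e^{iθ₃}=r₁+r₄e^{iθ₄} gives r₂ω₂e^{iθ₂}+r₃ω₃e^{iθ₃}=r₄ω₄e^{iθ₄}.
Eliminating the other unknown: ω₄ = r₂ω₂ sin(θ₂−θ₃) / [r₄ sin(θ₄−θ₃)].
Numerator sine = +0.90924; denominator sine = +0.94380.
Result = 0.0932·11.41·(+0.90924) / (0.2062·(+0.94380)) = +4.9703 rad/s; magnitude 4.9703 rad/s.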